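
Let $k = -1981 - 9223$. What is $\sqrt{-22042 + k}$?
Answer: $3 i \sqrt{3694} \approx 182.33 i$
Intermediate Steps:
$k = -11204$
$\sqrt{-22042 + k} = \sqrt{-22042 - 11204} = \sqrt{-33246} = 3 i \sqrt{3694}$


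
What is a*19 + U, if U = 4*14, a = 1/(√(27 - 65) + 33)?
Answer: 63739/1127 - 19*I*√38/1127 ≈ 56.556 - 0.10393*I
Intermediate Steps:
a = 1/(33 + I*√38) (a = 1/(√(-38) + 33) = 1/(I*√38 + 33) = 1/(33 + I*√38) ≈ 0.029281 - 0.0054698*I)
U = 56
a*19 + U = (33/1127 - I*√38/1127)*19 + 56 = (627/1127 - 19*I*√38/1127) + 56 = 63739/1127 - 19*I*√38/1127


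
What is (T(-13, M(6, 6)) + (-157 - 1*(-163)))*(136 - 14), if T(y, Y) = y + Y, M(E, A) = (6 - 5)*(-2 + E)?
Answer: -366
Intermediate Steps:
M(E, A) = -2 + E (M(E, A) = 1*(-2 + E) = -2 + E)
T(y, Y) = Y + y
(T(-13, M(6, 6)) + (-157 - 1*(-163)))*(136 - 14) = (((-2 + 6) - 13) + (-157 - 1*(-163)))*(136 - 14) = ((4 - 13) + (-157 + 163))*122 = (-9 + 6)*122 = -3*122 = -366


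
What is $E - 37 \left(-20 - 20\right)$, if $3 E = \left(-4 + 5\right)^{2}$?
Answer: $\frac{4441}{3} \approx 1480.3$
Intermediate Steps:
$E = \frac{1}{3}$ ($E = \frac{\left(-4 + 5\right)^{2}}{3} = \frac{1^{2}}{3} = \frac{1}{3} \cdot 1 = \frac{1}{3} \approx 0.33333$)
$E - 37 \left(-20 - 20\right) = \frac{1}{3} - 37 \left(-20 - 20\right) = \frac{1}{3} - -1480 = \frac{1}{3} + 1480 = \frac{4441}{3}$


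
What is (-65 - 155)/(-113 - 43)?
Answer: 55/39 ≈ 1.4103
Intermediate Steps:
(-65 - 155)/(-113 - 43) = -220/(-156) = -1/156*(-220) = 55/39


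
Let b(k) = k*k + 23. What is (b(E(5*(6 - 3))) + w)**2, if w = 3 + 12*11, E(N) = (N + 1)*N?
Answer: 3335986564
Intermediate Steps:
E(N) = N*(1 + N) (E(N) = (1 + N)*N = N*(1 + N))
w = 135 (w = 3 + 132 = 135)
b(k) = 23 + k**2 (b(k) = k**2 + 23 = 23 + k**2)
(b(E(5*(6 - 3))) + w)**2 = ((23 + ((5*(6 - 3))*(1 + 5*(6 - 3)))**2) + 135)**2 = ((23 + ((5*3)*(1 + 5*3))**2) + 135)**2 = ((23 + (15*(1 + 15))**2) + 135)**2 = ((23 + (15*16)**2) + 135)**2 = ((23 + 240**2) + 135)**2 = ((23 + 57600) + 135)**2 = (57623 + 135)**2 = 57758**2 = 3335986564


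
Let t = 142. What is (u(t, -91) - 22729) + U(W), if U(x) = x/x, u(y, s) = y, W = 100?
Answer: -22586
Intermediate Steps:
U(x) = 1
(u(t, -91) - 22729) + U(W) = (142 - 22729) + 1 = -22587 + 1 = -22586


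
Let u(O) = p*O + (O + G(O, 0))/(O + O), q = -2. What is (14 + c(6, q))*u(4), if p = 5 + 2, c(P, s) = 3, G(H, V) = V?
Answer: 969/2 ≈ 484.50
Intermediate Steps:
p = 7
u(O) = ½ + 7*O (u(O) = 7*O + (O + 0)/(O + O) = 7*O + O/((2*O)) = 7*O + O*(1/(2*O)) = 7*O + ½ = ½ + 7*O)
(14 + c(6, q))*u(4) = (14 + 3)*(½ + 7*4) = 17*(½ + 28) = 17*(57/2) = 969/2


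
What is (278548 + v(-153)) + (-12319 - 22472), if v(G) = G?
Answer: 243604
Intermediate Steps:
(278548 + v(-153)) + (-12319 - 22472) = (278548 - 153) + (-12319 - 22472) = 278395 - 34791 = 243604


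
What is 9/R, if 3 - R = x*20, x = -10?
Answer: 9/203 ≈ 0.044335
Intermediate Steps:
R = 203 (R = 3 - (-10)*20 = 3 - 1*(-200) = 3 + 200 = 203)
9/R = 9/203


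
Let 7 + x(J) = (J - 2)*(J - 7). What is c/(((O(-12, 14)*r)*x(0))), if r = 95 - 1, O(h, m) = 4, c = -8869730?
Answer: -4434865/1316 ≈ -3370.0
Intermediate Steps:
x(J) = -7 + (-7 + J)*(-2 + J) (x(J) = -7 + (J - 2)*(J - 7) = -7 + (-2 + J)*(-7 + J) = -7 + (-7 + J)*(-2 + J))
r = 94
c/(((O(-12, 14)*r)*x(0))) = -8869730*1/(376*(7 + 0² - 9*0)) = -8869730*1/(376*(7 + 0 + 0)) = -8869730/(376*7) = -8869730/2632 = -8869730*1/2632 = -4434865/1316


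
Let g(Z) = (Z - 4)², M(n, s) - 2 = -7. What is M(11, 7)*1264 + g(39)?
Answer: -5095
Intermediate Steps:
M(n, s) = -5 (M(n, s) = 2 - 7 = -5)
g(Z) = (-4 + Z)²
M(11, 7)*1264 + g(39) = -5*1264 + (-4 + 39)² = -6320 + 35² = -6320 + 1225 = -5095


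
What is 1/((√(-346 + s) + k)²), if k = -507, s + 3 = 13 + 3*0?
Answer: I/(3*(1352*√21 + 85571*I)) ≈ 3.8751e-6 + 2.8057e-7*I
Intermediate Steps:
s = 10 (s = -3 + (13 + 3*0) = -3 + (13 + 0) = -3 + 13 = 10)
1/((√(-346 + s) + k)²) = 1/((√(-346 + 10) - 507)²) = 1/((√(-336) - 507)²) = 1/((4*I*√21 - 507)²) = 1/((-507 + 4*I*√21)²) = (-507 + 4*I*√21)⁻²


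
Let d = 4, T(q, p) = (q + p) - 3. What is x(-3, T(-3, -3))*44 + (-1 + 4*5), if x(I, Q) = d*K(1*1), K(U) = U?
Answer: 195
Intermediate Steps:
T(q, p) = -3 + p + q (T(q, p) = (p + q) - 3 = -3 + p + q)
x(I, Q) = 4 (x(I, Q) = 4*(1*1) = 4*1 = 4)
x(-3, T(-3, -3))*44 + (-1 + 4*5) = 4*44 + (-1 + 4*5) = 176 + (-1 + 20) = 176 + 19 = 195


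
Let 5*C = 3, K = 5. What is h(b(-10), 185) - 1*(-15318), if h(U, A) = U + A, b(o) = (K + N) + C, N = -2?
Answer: 77533/5 ≈ 15507.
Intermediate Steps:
C = 3/5 (C = (1/5)*3 = 3/5 ≈ 0.60000)
b(o) = 18/5 (b(o) = (5 - 2) + 3/5 = 3 + 3/5 = 18/5)
h(U, A) = A + U
h(b(-10), 185) - 1*(-15318) = (185 + 18/5) - 1*(-15318) = 943/5 + 15318 = 77533/5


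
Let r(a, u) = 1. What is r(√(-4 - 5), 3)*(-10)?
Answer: -10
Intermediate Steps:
r(√(-4 - 5), 3)*(-10) = 1*(-10) = -10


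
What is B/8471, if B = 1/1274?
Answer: 1/10792054 ≈ 9.2661e-8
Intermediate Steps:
B = 1/1274 ≈ 0.00078493
B/8471 = (1/1274)/8471 = (1/1274)*(1/8471) = 1/10792054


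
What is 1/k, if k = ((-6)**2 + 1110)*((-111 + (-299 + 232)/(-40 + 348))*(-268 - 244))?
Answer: 77/5024797440 ≈ 1.5324e-8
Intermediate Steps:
k = 5024797440/77 (k = (36 + 1110)*((-111 - 67/308)*(-512)) = 1146*((-111 - 67*1/308)*(-512)) = 1146*((-111 - 67/308)*(-512)) = 1146*(-34255/308*(-512)) = 1146*(4384640/77) = 5024797440/77 ≈ 6.5257e+7)
1/k = 1/(5024797440/77) = 77/5024797440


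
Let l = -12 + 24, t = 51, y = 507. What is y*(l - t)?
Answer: -19773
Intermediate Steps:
l = 12
y*(l - t) = 507*(12 - 1*51) = 507*(12 - 51) = 507*(-39) = -19773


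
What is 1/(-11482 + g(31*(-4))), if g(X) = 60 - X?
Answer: -1/11298 ≈ -8.8511e-5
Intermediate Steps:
1/(-11482 + g(31*(-4))) = 1/(-11482 + (60 - 31*(-4))) = 1/(-11482 + (60 - 1*(-124))) = 1/(-11482 + (60 + 124)) = 1/(-11482 + 184) = 1/(-11298) = -1/11298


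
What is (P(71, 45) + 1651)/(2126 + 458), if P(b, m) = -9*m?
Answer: 623/1292 ≈ 0.48220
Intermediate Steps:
(P(71, 45) + 1651)/(2126 + 458) = (-9*45 + 1651)/(2126 + 458) = (-405 + 1651)/2584 = 1246*(1/2584) = 623/1292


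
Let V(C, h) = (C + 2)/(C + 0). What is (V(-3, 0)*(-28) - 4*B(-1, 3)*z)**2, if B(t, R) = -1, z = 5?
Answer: 1024/9 ≈ 113.78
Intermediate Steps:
V(C, h) = (2 + C)/C
(V(-3, 0)*(-28) - 4*B(-1, 3)*z)**2 = (((2 - 3)/(-3))*(-28) - (-4)*5)**2 = (-1/3*(-1)*(-28) - 4*(-5))**2 = ((1/3)*(-28) + 20)**2 = (-28/3 + 20)**2 = (32/3)**2 = 1024/9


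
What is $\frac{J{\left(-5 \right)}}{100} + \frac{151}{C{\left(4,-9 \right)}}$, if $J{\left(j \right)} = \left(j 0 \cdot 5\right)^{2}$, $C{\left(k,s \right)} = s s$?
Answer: $\frac{151}{81} \approx 1.8642$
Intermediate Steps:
$C{\left(k,s \right)} = s^{2}$
$J{\left(j \right)} = 0$ ($J{\left(j \right)} = \left(0 \cdot 5\right)^{2} = 0^{2} = 0$)
$\frac{J{\left(-5 \right)}}{100} + \frac{151}{C{\left(4,-9 \right)}} = \frac{0}{100} + \frac{151}{\left(-9\right)^{2}} = 0 \cdot \frac{1}{100} + \frac{151}{81} = 0 + 151 \cdot \frac{1}{81} = 0 + \frac{151}{81} = \frac{151}{81}$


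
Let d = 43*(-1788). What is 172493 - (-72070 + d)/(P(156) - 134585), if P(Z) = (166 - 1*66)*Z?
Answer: 20523930651/118985 ≈ 1.7249e+5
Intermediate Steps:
d = -76884
P(Z) = 100*Z (P(Z) = (166 - 66)*Z = 100*Z)
172493 - (-72070 + d)/(P(156) - 134585) = 172493 - (-72070 - 76884)/(100*156 - 134585) = 172493 - (-148954)/(15600 - 134585) = 172493 - (-148954)/(-118985) = 172493 - (-148954)*(-1)/118985 = 172493 - 1*148954/118985 = 172493 - 148954/118985 = 20523930651/118985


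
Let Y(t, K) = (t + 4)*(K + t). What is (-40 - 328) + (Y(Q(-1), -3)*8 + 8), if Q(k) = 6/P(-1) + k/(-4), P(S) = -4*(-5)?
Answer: -22459/50 ≈ -449.18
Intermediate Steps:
P(S) = 20
Q(k) = 3/10 - k/4 (Q(k) = 6/20 + k/(-4) = 6*(1/20) + k*(-¼) = 3/10 - k/4)
Y(t, K) = (4 + t)*(K + t)
(-40 - 328) + (Y(Q(-1), -3)*8 + 8) = (-40 - 328) + (((3/10 - ¼*(-1))² + 4*(-3) + 4*(3/10 - ¼*(-1)) - 3*(3/10 - ¼*(-1)))*8 + 8) = -368 + (((3/10 + ¼)² - 12 + 4*(3/10 + ¼) - 3*(3/10 + ¼))*8 + 8) = -368 + (((11/20)² - 12 + 4*(11/20) - 3*11/20)*8 + 8) = -368 + ((121/400 - 12 + 11/5 - 33/20)*8 + 8) = -368 + (-4459/400*8 + 8) = -368 + (-4459/50 + 8) = -368 - 4059/50 = -22459/50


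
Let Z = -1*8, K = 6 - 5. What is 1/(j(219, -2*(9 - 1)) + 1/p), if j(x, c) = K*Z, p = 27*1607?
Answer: -43389/347111 ≈ -0.12500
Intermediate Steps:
K = 1
Z = -8
p = 43389
j(x, c) = -8 (j(x, c) = 1*(-8) = -8)
1/(j(219, -2*(9 - 1)) + 1/p) = 1/(-8 + 1/43389) = 1/(-347111/43389) = -43389/347111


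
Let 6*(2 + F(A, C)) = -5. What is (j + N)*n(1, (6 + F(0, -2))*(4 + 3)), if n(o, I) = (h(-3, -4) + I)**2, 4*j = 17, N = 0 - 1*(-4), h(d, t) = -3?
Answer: 145475/48 ≈ 3030.7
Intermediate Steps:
F(A, C) = -17/6 (F(A, C) = -2 + (1/6)*(-5) = -2 - 5/6 = -17/6)
N = 4 (N = 0 + 4 = 4)
j = 17/4 (j = (1/4)*17 = 17/4 ≈ 4.2500)
n(o, I) = (-3 + I)**2
(j + N)*n(1, (6 + F(0, -2))*(4 + 3)) = (17/4 + 4)*(-3 + (6 - 17/6)*(4 + 3))**2 = 33*(-3 + (19/6)*7)**2/4 = 33*(-3 + 133/6)**2/4 = 33*(115/6)**2/4 = (33/4)*(13225/36) = 145475/48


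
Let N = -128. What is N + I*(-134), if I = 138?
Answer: -18620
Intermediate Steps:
N + I*(-134) = -128 + 138*(-134) = -128 - 18492 = -18620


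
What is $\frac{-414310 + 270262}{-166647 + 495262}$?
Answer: $- \frac{144048}{328615} \approx -0.43835$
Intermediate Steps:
$\frac{-414310 + 270262}{-166647 + 495262} = - \frac{144048}{328615}$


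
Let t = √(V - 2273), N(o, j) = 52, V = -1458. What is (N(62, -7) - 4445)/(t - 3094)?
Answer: 149362/105237 + 4393*I*√3731/9576567 ≈ 1.4193 + 0.02802*I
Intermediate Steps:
t = I*√3731 (t = √(-1458 - 2273) = √(-3731) = I*√3731 ≈ 61.082*I)
(N(62, -7) - 4445)/(t - 3094) = (52 - 4445)/(I*√3731 - 3094) = -4393/(-3094 + I*√3731)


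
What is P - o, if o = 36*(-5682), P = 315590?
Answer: 520142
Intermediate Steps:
o = -204552
P - o = 315590 - 1*(-204552) = 315590 + 204552 = 520142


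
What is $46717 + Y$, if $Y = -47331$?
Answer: $-614$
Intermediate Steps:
$46717 + Y = 46717 - 47331 = -614$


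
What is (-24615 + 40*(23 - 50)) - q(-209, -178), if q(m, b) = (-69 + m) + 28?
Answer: -25445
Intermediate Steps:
q(m, b) = -41 + m
(-24615 + 40*(23 - 50)) - q(-209, -178) = (-24615 + 40*(23 - 50)) - (-41 - 209) = (-24615 + 40*(-27)) - 1*(-250) = (-24615 - 1080) + 250 = -25695 + 250 = -25445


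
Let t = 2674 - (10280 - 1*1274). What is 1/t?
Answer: -1/6332 ≈ -0.00015793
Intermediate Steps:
t = -6332 (t = 2674 - (10280 - 1274) = 2674 - 1*9006 = 2674 - 9006 = -6332)
1/t = 1/(-6332) = -1/6332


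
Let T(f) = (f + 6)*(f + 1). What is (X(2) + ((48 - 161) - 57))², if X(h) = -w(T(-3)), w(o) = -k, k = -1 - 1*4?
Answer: 30625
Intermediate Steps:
T(f) = (1 + f)*(6 + f) (T(f) = (6 + f)*(1 + f) = (1 + f)*(6 + f))
k = -5 (k = -1 - 4 = -5)
w(o) = 5 (w(o) = -1*(-5) = 5)
X(h) = -5 (X(h) = -1*5 = -5)
(X(2) + ((48 - 161) - 57))² = (-5 + ((48 - 161) - 57))² = (-5 + (-113 - 57))² = (-5 - 170)² = (-175)² = 30625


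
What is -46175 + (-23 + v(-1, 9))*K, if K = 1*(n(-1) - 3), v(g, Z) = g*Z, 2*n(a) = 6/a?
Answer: -45983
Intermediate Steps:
n(a) = 3/a (n(a) = (6/a)/2 = 3/a)
v(g, Z) = Z*g
K = -6 (K = 1*(3/(-1) - 3) = 1*(3*(-1) - 3) = 1*(-3 - 3) = 1*(-6) = -6)
-46175 + (-23 + v(-1, 9))*K = -46175 + (-23 + 9*(-1))*(-6) = -46175 + (-23 - 9)*(-6) = -46175 - 32*(-6) = -46175 + 192 = -45983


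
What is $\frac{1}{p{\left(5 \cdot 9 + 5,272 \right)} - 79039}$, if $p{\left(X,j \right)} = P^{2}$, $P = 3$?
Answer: $- \frac{1}{79030} \approx -1.2653 \cdot 10^{-5}$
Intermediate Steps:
$p{\left(X,j \right)} = 9$ ($p{\left(X,j \right)} = 3^{2} = 9$)
$\frac{1}{p{\left(5 \cdot 9 + 5,272 \right)} - 79039} = \frac{1}{9 - 79039} = \frac{1}{-79030} = - \frac{1}{79030}$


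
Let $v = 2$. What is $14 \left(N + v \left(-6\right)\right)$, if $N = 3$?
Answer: $-126$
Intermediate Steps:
$14 \left(N + v \left(-6\right)\right) = 14 \left(3 + 2 \left(-6\right)\right) = 14 \left(3 - 12\right) = 14 \left(-9\right) = -126$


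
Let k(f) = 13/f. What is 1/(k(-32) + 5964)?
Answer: 32/190835 ≈ 0.00016768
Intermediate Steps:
1/(k(-32) + 5964) = 1/(13/(-32) + 5964) = 1/(13*(-1/32) + 5964) = 1/(-13/32 + 5964) = 1/(190835/32) = 32/190835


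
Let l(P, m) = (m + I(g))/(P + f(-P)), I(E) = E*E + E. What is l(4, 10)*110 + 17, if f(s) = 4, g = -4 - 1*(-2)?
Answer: 182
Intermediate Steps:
g = -2 (g = -4 + 2 = -2)
I(E) = E + E**2 (I(E) = E**2 + E = E + E**2)
l(P, m) = (2 + m)/(4 + P) (l(P, m) = (m - 2*(1 - 2))/(P + 4) = (m - 2*(-1))/(4 + P) = (m + 2)/(4 + P) = (2 + m)/(4 + P))
l(4, 10)*110 + 17 = ((2 + 10)/(4 + 4))*110 + 17 = (12/8)*110 + 17 = ((1/8)*12)*110 + 17 = (3/2)*110 + 17 = 165 + 17 = 182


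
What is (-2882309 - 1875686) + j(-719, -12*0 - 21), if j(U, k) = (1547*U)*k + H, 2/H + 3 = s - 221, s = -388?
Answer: 5691648347/306 ≈ 1.8600e+7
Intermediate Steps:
H = -1/306 (H = 2/(-3 + (-388 - 221)) = 2/(-3 - 609) = 2/(-612) = 2*(-1/612) = -1/306 ≈ -0.0032680)
j(U, k) = -1/306 + 1547*U*k (j(U, k) = (1547*U)*k - 1/306 = 1547*U*k - 1/306 = -1/306 + 1547*U*k)
(-2882309 - 1875686) + j(-719, -12*0 - 21) = (-2882309 - 1875686) + (-1/306 + 1547*(-719)*(-12*0 - 21)) = -4757995 + (-1/306 + 1547*(-719)*(0 - 21)) = -4757995 + (-1/306 + 1547*(-719)*(-21)) = -4757995 + (-1/306 + 23358153) = -4757995 + 7147594817/306 = 5691648347/306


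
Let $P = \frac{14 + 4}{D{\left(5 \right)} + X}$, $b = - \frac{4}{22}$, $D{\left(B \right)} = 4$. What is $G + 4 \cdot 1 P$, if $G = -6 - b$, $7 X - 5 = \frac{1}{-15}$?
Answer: $\frac{25772}{2717} \approx 9.4855$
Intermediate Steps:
$X = \frac{74}{105}$ ($X = \frac{5}{7} + \frac{1}{7 \left(-15\right)} = \frac{5}{7} + \frac{1}{7} \left(- \frac{1}{15}\right) = \frac{5}{7} - \frac{1}{105} = \frac{74}{105} \approx 0.70476$)
$b = - \frac{2}{11}$ ($b = \left(-4\right) \frac{1}{22} = - \frac{2}{11} \approx -0.18182$)
$P = \frac{945}{247}$ ($P = \frac{14 + 4}{4 + \frac{74}{105}} = \frac{18}{\frac{494}{105}} = 18 \cdot \frac{105}{494} = \frac{945}{247} \approx 3.8259$)
$G = - \frac{64}{11}$ ($G = -6 - - \frac{2}{11} = -6 + \frac{2}{11} = - \frac{64}{11} \approx -5.8182$)
$G + 4 \cdot 1 P = - \frac{64}{11} + 4 \cdot 1 \cdot \frac{945}{247} = - \frac{64}{11} + 4 \cdot \frac{945}{247} = - \frac{64}{11} + \frac{3780}{247} = \frac{25772}{2717}$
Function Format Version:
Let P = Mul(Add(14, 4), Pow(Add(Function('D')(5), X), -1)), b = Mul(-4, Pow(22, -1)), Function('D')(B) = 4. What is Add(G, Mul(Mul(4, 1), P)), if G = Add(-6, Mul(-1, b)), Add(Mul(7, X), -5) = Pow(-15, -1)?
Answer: Rational(25772, 2717) ≈ 9.4855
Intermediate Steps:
X = Rational(74, 105) (X = Add(Rational(5, 7), Mul(Rational(1, 7), Pow(-15, -1))) = Add(Rational(5, 7), Mul(Rational(1, 7), Rational(-1, 15))) = Add(Rational(5, 7), Rational(-1, 105)) = Rational(74, 105) ≈ 0.70476)
b = Rational(-2, 11) (b = Mul(-4, Rational(1, 22)) = Rational(-2, 11) ≈ -0.18182)
P = Rational(945, 247) (P = Mul(Add(14, 4), Pow(Add(4, Rational(74, 105)), -1)) = Mul(18, Pow(Rational(494, 105), -1)) = Mul(18, Rational(105, 494)) = Rational(945, 247) ≈ 3.8259)
G = Rational(-64, 11) (G = Add(-6, Mul(-1, Rational(-2, 11))) = Add(-6, Rational(2, 11)) = Rational(-64, 11) ≈ -5.8182)
Add(G, Mul(Mul(4, 1), P)) = Add(Rational(-64, 11), Mul(Mul(4, 1), Rational(945, 247))) = Add(Rational(-64, 11), Mul(4, Rational(945, 247))) = Add(Rational(-64, 11), Rational(3780, 247)) = Rational(25772, 2717)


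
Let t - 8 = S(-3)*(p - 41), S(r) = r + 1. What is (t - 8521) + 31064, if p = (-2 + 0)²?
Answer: 22625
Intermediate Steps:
S(r) = 1 + r
p = 4 (p = (-2)² = 4)
t = 82 (t = 8 + (1 - 3)*(4 - 41) = 8 - 2*(-37) = 8 + 74 = 82)
(t - 8521) + 31064 = (82 - 8521) + 31064 = -8439 + 31064 = 22625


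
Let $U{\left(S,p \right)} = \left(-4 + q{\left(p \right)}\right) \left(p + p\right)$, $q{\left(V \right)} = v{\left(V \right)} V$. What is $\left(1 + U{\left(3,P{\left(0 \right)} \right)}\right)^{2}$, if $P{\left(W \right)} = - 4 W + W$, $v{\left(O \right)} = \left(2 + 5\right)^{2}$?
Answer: $1$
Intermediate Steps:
$v{\left(O \right)} = 49$ ($v{\left(O \right)} = 7^{2} = 49$)
$P{\left(W \right)} = - 3 W$
$q{\left(V \right)} = 49 V$
$U{\left(S,p \right)} = 2 p \left(-4 + 49 p\right)$ ($U{\left(S,p \right)} = \left(-4 + 49 p\right) \left(p + p\right) = \left(-4 + 49 p\right) 2 p = 2 p \left(-4 + 49 p\right)$)
$\left(1 + U{\left(3,P{\left(0 \right)} \right)}\right)^{2} = \left(1 + 2 \left(\left(-3\right) 0\right) \left(-4 + 49 \left(\left(-3\right) 0\right)\right)\right)^{2} = \left(1 + 2 \cdot 0 \left(-4 + 49 \cdot 0\right)\right)^{2} = \left(1 + 2 \cdot 0 \left(-4 + 0\right)\right)^{2} = \left(1 + 2 \cdot 0 \left(-4\right)\right)^{2} = \left(1 + 0\right)^{2} = 1^{2} = 1$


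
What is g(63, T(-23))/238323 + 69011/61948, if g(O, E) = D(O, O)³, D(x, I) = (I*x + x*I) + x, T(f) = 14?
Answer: 622142900974951/289483004 ≈ 2.1492e+6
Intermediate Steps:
D(x, I) = x + 2*I*x (D(x, I) = (I*x + I*x) + x = 2*I*x + x = x + 2*I*x)
g(O, E) = O³*(1 + 2*O)³ (g(O, E) = (O*(1 + 2*O))³ = O³*(1 + 2*O)³)
g(63, T(-23))/238323 + 69011/61948 = (63³*(1 + 2*63)³)/238323 + 69011/61948 = (250047*(1 + 126)³)*(1/238323) + 69011*(1/61948) = (250047*127³)*(1/238323) + 69011/61948 = (250047*2048383)*(1/238323) + 69011/61948 = 512192024001*(1/238323) + 69011/61948 = 170730674667/79441 + 69011/61948 = 622142900974951/289483004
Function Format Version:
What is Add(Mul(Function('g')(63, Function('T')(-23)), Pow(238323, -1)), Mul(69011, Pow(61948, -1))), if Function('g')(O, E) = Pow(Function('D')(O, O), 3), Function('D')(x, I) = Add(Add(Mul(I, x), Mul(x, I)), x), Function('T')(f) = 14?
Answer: Rational(622142900974951, 289483004) ≈ 2.1492e+6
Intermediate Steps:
Function('D')(x, I) = Add(x, Mul(2, I, x)) (Function('D')(x, I) = Add(Add(Mul(I, x), Mul(I, x)), x) = Add(Mul(2, I, x), x) = Add(x, Mul(2, I, x)))
Function('g')(O, E) = Mul(Pow(O, 3), Pow(Add(1, Mul(2, O)), 3)) (Function('g')(O, E) = Pow(Mul(O, Add(1, Mul(2, O))), 3) = Mul(Pow(O, 3), Pow(Add(1, Mul(2, O)), 3)))
Add(Mul(Function('g')(63, Function('T')(-23)), Pow(238323, -1)), Mul(69011, Pow(61948, -1))) = Add(Mul(Mul(Pow(63, 3), Pow(Add(1, Mul(2, 63)), 3)), Pow(238323, -1)), Mul(69011, Pow(61948, -1))) = Add(Mul(Mul(250047, Pow(Add(1, 126), 3)), Rational(1, 238323)), Mul(69011, Rational(1, 61948))) = Add(Mul(Mul(250047, Pow(127, 3)), Rational(1, 238323)), Rational(69011, 61948)) = Add(Mul(Mul(250047, 2048383), Rational(1, 238323)), Rational(69011, 61948)) = Add(Mul(512192024001, Rational(1, 238323)), Rational(69011, 61948)) = Add(Rational(170730674667, 79441), Rational(69011, 61948)) = Rational(622142900974951, 289483004)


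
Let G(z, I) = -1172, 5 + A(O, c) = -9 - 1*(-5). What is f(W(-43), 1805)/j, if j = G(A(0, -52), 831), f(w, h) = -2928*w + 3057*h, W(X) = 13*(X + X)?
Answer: -8791389/1172 ≈ -7501.2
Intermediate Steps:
W(X) = 26*X (W(X) = 13*(2*X) = 26*X)
A(O, c) = -9 (A(O, c) = -5 + (-9 - 1*(-5)) = -5 + (-9 + 5) = -5 - 4 = -9)
j = -1172
f(W(-43), 1805)/j = (-76128*(-43) + 3057*1805)/(-1172) = (-2928*(-1118) + 5517885)*(-1/1172) = (3273504 + 5517885)*(-1/1172) = 8791389*(-1/1172) = -8791389/1172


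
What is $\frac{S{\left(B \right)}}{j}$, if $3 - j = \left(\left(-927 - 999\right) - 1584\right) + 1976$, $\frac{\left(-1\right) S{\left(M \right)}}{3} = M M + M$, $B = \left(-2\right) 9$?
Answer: $- \frac{918}{1537} \approx -0.59727$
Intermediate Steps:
$B = -18$
$S{\left(M \right)} = - 3 M - 3 M^{2}$ ($S{\left(M \right)} = - 3 \left(M M + M\right) = - 3 \left(M^{2} + M\right) = - 3 \left(M + M^{2}\right) = - 3 M - 3 M^{2}$)
$j = 1537$ ($j = 3 - \left(\left(\left(-927 - 999\right) - 1584\right) + 1976\right) = 3 - \left(\left(-1926 - 1584\right) + 1976\right) = 3 - \left(-3510 + 1976\right) = 3 - -1534 = 3 + 1534 = 1537$)
$\frac{S{\left(B \right)}}{j} = \frac{\left(-3\right) \left(-18\right) \left(1 - 18\right)}{1537} = \left(-3\right) \left(-18\right) \left(-17\right) \frac{1}{1537} = \left(-918\right) \frac{1}{1537} = - \frac{918}{1537}$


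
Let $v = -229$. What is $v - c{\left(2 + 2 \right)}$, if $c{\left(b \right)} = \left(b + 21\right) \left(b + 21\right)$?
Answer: $-854$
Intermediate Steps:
$c{\left(b \right)} = \left(21 + b\right)^{2}$ ($c{\left(b \right)} = \left(21 + b\right) \left(21 + b\right) = \left(21 + b\right)^{2}$)
$v - c{\left(2 + 2 \right)} = -229 - \left(21 + \left(2 + 2\right)\right)^{2} = -229 - \left(21 + 4\right)^{2} = -229 - 25^{2} = -229 - 625 = -854$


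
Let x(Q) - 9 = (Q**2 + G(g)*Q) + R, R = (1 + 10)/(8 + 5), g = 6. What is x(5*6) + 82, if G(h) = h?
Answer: 15234/13 ≈ 1171.8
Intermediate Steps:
R = 11/13 ≈ 0.84615
x(Q) = 128/13 + Q**2 + 6*Q (x(Q) = 9 + ((Q**2 + 6*Q) + 11/13) = 9 + (11/13 + Q**2 + 6*Q) = 128/13 + Q**2 + 6*Q)
x(5*6) + 82 = (128/13 + (5*6)**2 + 6*(5*6)) + 82 = (128/13 + 30**2 + 6*30) + 82 = (128/13 + 900 + 180) + 82 = 14168/13 + 82 = 15234/13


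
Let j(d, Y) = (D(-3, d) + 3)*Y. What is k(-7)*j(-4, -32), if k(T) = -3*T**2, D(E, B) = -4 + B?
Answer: -23520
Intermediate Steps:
j(d, Y) = Y*(-1 + d) (j(d, Y) = ((-4 + d) + 3)*Y = (-1 + d)*Y = Y*(-1 + d))
k(-7)*j(-4, -32) = (-3*(-7)**2)*(-32*(-1 - 4)) = (-3*49)*(-32*(-5)) = -147*160 = -23520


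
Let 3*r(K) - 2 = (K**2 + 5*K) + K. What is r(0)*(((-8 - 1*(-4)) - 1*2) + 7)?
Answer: 2/3 ≈ 0.66667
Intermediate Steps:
r(K) = 2/3 + 2*K + K**2/3 (r(K) = 2/3 + ((K**2 + 5*K) + K)/3 = 2/3 + (K**2 + 6*K)/3 = 2/3 + (2*K + K**2/3) = 2/3 + 2*K + K**2/3)
r(0)*(((-8 - 1*(-4)) - 1*2) + 7) = (2/3 + 2*0 + (1/3)*0**2)*(((-8 - 1*(-4)) - 1*2) + 7) = (2/3 + 0 + (1/3)*0)*(((-8 + 4) - 2) + 7) = (2/3 + 0 + 0)*((-4 - 2) + 7) = 2*(-6 + 7)/3 = (2/3)*1 = 2/3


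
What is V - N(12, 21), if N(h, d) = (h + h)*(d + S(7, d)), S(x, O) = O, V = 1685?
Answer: 677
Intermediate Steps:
N(h, d) = 4*d*h (N(h, d) = (h + h)*(d + d) = (2*h)*(2*d) = 4*d*h)
V - N(12, 21) = 1685 - 4*21*12 = 1685 - 1*1008 = 1685 - 1008 = 677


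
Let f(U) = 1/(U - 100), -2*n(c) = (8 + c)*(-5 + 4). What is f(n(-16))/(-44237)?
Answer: 1/4600648 ≈ 2.1736e-7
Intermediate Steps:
n(c) = 4 + c/2 (n(c) = -(8 + c)*(-5 + 4)/2 = -(8 + c)*(-1)/2 = -(-8 - c)/2 = 4 + c/2)
f(U) = 1/(-100 + U)
f(n(-16))/(-44237) = 1/((-100 + (4 + (1/2)*(-16)))*(-44237)) = -1/44237/(-100 + (4 - 8)) = -1/44237/(-100 - 4) = -1/44237/(-104) = -1/104*(-1/44237) = 1/4600648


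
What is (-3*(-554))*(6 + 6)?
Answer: 19944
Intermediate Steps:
(-3*(-554))*(6 + 6) = 1662*12 = 19944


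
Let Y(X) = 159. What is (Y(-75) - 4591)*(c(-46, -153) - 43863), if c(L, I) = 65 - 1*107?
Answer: 194586960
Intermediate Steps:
c(L, I) = -42 (c(L, I) = 65 - 107 = -42)
(Y(-75) - 4591)*(c(-46, -153) - 43863) = (159 - 4591)*(-42 - 43863) = -4432*(-43905) = 194586960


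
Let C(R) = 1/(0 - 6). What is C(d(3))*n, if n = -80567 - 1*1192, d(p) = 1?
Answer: 27253/2 ≈ 13627.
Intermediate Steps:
C(R) = -⅙ (C(R) = 1/(-6) = -⅙)
n = -81759 (n = -80567 - 1192 = -81759)
C(d(3))*n = -⅙*(-81759) = 27253/2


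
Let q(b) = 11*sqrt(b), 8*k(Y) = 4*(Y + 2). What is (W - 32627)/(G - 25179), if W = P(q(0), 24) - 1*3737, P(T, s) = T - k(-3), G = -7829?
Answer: 72727/66016 ≈ 1.1017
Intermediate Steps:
k(Y) = 1 + Y/2 (k(Y) = (4*(Y + 2))/8 = (4*(2 + Y))/8 = (8 + 4*Y)/8 = 1 + Y/2)
P(T, s) = 1/2 + T (P(T, s) = T - (1 + (1/2)*(-3)) = T - (1 - 3/2) = T - 1*(-1/2) = T + 1/2 = 1/2 + T)
W = -7473/2 (W = (1/2 + 11*sqrt(0)) - 1*3737 = (1/2 + 11*0) - 3737 = (1/2 + 0) - 3737 = 1/2 - 3737 = -7473/2 ≈ -3736.5)
(W - 32627)/(G - 25179) = (-7473/2 - 32627)/(-7829 - 25179) = -72727/2/(-33008) = -72727/2*(-1/33008) = 72727/66016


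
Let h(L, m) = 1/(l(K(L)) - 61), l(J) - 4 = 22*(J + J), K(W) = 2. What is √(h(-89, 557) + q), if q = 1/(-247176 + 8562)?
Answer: √1764806562822/7397034 ≈ 0.17959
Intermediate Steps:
l(J) = 4 + 44*J (l(J) = 4 + 22*(J + J) = 4 + 22*(2*J) = 4 + 44*J)
h(L, m) = 1/31 (h(L, m) = 1/((4 + 44*2) - 61) = 1/((4 + 88) - 61) = 1/(92 - 61) = 1/31)
q = -1/238614 (q = 1/(-238614) = -1/238614 ≈ -4.1909e-6)
√(h(-89, 557) + q) = √(1/31 - 1/238614) = √(238583/7397034) = √1764806562822/7397034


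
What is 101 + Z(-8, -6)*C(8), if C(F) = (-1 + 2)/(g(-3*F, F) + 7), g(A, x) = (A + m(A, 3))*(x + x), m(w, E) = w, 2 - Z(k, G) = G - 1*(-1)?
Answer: 76854/761 ≈ 100.99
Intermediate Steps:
Z(k, G) = 1 - G (Z(k, G) = 2 - (G - 1*(-1)) = 2 - (G + 1) = 2 - (1 + G) = 2 + (-1 - G) = 1 - G)
g(A, x) = 4*A*x (g(A, x) = (A + A)*(x + x) = (2*A)*(2*x) = 4*A*x)
C(F) = 1/(7 - 12*F²) (C(F) = (-1 + 2)/(4*(-3*F)*F + 7) = 1/(-12*F² + 7) = 1/(7 - 12*F²))
101 + Z(-8, -6)*C(8) = 101 + (1 - 1*(-6))/(7 - 12*8²) = 101 + (1 + 6)/(7 - 12*64) = 101 + 7/(7 - 768) = 101 + 7/(-761) = 101 + 7*(-1/761) = 101 - 7/761 = 76854/761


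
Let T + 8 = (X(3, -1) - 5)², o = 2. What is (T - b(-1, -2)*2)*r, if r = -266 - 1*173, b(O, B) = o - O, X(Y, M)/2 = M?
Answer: -15365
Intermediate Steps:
X(Y, M) = 2*M
b(O, B) = 2 - O
T = 41 (T = -8 + (2*(-1) - 5)² = -8 + (-2 - 5)² = -8 + (-7)² = -8 + 49 = 41)
r = -439 (r = -266 - 173 = -439)
(T - b(-1, -2)*2)*r = (41 - (2 - 1*(-1))*2)*(-439) = (41 - (2 + 1)*2)*(-439) = (41 - 3*2)*(-439) = (41 - 1*6)*(-439) = (41 - 6)*(-439) = 35*(-439) = -15365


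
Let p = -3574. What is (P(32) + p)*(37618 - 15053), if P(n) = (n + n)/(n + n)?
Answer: -80624745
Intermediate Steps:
P(n) = 1 (P(n) = (2*n)/((2*n)) = (2*n)*(1/(2*n)) = 1)
(P(32) + p)*(37618 - 15053) = (1 - 3574)*(37618 - 15053) = -3573*22565 = -80624745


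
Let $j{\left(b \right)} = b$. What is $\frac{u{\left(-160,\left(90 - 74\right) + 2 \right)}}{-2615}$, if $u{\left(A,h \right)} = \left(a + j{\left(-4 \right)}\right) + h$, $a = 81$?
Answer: $- \frac{19}{523} \approx -0.036329$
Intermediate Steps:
$u{\left(A,h \right)} = 77 + h$ ($u{\left(A,h \right)} = \left(81 - 4\right) + h = 77 + h$)
$\frac{u{\left(-160,\left(90 - 74\right) + 2 \right)}}{-2615} = \frac{77 + \left(\left(90 - 74\right) + 2\right)}{-2615} = \left(77 + \left(16 + 2\right)\right) \left(- \frac{1}{2615}\right) = \left(77 + 18\right) \left(- \frac{1}{2615}\right) = 95 \left(- \frac{1}{2615}\right) = - \frac{19}{523}$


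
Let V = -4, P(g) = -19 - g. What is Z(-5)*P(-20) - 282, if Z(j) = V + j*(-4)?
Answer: -266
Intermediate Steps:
Z(j) = -4 - 4*j (Z(j) = -4 + j*(-4) = -4 - 4*j)
Z(-5)*P(-20) - 282 = (-4 - 4*(-5))*(-19 - 1*(-20)) - 282 = (-4 + 20)*(-19 + 20) - 282 = 16*1 - 282 = 16 - 282 = -266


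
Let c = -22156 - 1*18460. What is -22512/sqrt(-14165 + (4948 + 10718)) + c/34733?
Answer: -40616/34733 - 22512*sqrt(1501)/1501 ≈ -582.23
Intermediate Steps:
c = -40616 (c = -22156 - 18460 = -40616)
-22512/sqrt(-14165 + (4948 + 10718)) + c/34733 = -22512/sqrt(-14165 + (4948 + 10718)) - 40616/34733 = -22512/sqrt(-14165 + 15666) - 40616*1/34733 = -22512*sqrt(1501)/1501 - 40616/34733 = -40616/34733 - 22512*sqrt(1501)/1501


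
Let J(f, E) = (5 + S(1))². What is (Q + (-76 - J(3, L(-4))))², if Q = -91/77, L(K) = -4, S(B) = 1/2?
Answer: 22344529/1936 ≈ 11542.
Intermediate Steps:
S(B) = ½
Q = -13/11 (Q = -91*1/77 = -13/11 ≈ -1.1818)
J(f, E) = 121/4 (J(f, E) = (5 + ½)² = (11/2)² = 121/4)
(Q + (-76 - J(3, L(-4))))² = (-13/11 + (-76 - 1*121/4))² = (-13/11 + (-76 - 121/4))² = (-13/11 - 425/4)² = (-4727/44)² = 22344529/1936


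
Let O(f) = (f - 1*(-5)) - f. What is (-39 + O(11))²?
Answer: 1156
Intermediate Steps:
O(f) = 5 (O(f) = (f + 5) - f = (5 + f) - f = 5)
(-39 + O(11))² = (-39 + 5)² = (-34)² = 1156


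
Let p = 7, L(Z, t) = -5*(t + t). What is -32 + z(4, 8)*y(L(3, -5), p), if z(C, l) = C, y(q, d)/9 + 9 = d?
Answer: -104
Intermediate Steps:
L(Z, t) = -10*t
y(q, d) = -81 + 9*d
-32 + z(4, 8)*y(L(3, -5), p) = -32 + 4*(-81 + 9*7) = -32 + 4*(-81 + 63) = -32 + 4*(-18) = -32 - 72 = -104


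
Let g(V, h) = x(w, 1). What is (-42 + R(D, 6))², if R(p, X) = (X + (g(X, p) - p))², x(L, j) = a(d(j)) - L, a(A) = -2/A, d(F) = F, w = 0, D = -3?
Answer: 49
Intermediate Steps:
x(L, j) = -L - 2/j (x(L, j) = -2/j - L = -L - 2/j)
g(V, h) = -2 (g(V, h) = -1*0 - 2/1 = 0 - 2*1 = 0 - 2 = -2)
R(p, X) = (-2 + X - p)² (R(p, X) = (X + (-2 - p))² = (-2 + X - p)²)
(-42 + R(D, 6))² = (-42 + (2 - 3 - 1*6)²)² = (-42 + (2 - 3 - 6)²)² = (-42 + (-7)²)² = (-42 + 49)² = 7² = 49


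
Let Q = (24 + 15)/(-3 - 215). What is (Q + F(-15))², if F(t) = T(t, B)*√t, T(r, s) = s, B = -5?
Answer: -17819979/47524 + 195*I*√15/109 ≈ -374.97 + 6.9287*I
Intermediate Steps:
Q = -39/218 (Q = 39/(-218) = 39*(-1/218) = -39/218 ≈ -0.17890)
F(t) = -5*√t
(Q + F(-15))² = (-39/218 - 5*I*√15)²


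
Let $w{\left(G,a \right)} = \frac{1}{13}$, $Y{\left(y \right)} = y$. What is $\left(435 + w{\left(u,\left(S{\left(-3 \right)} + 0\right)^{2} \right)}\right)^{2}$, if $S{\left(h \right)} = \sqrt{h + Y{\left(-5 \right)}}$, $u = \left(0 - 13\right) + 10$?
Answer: $\frac{31990336}{169} \approx 1.8929 \cdot 10^{5}$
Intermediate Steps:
$u = -3$ ($u = -13 + 10 = -3$)
$S{\left(h \right)} = \sqrt{-5 + h}$ ($S{\left(h \right)} = \sqrt{h - 5} = \sqrt{-5 + h}$)
$w{\left(G,a \right)} = \frac{1}{13}$
$\left(435 + w{\left(u,\left(S{\left(-3 \right)} + 0\right)^{2} \right)}\right)^{2} = \left(435 + \frac{1}{13}\right)^{2} = \left(\frac{5656}{13}\right)^{2} = \frac{31990336}{169}$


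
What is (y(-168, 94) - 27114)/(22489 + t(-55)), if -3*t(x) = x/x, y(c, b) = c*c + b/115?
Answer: 191616/3879295 ≈ 0.049395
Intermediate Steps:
y(c, b) = c² + b/115
t(x) = -⅓ (t(x) = -x/(3*x) = -⅓*1 = -⅓)
(y(-168, 94) - 27114)/(22489 + t(-55)) = (((-168)² + (1/115)*94) - 27114)/(22489 - ⅓) = ((28224 + 94/115) - 27114)/(67466/3) = (3245854/115 - 27114)*(3/67466) = (127744/115)*(3/67466) = 191616/3879295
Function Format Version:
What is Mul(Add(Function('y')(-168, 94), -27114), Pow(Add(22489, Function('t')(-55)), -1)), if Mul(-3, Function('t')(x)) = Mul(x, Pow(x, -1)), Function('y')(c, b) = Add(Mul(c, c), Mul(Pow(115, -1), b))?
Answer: Rational(191616, 3879295) ≈ 0.049395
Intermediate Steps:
Function('y')(c, b) = Add(Pow(c, 2), Mul(Rational(1, 115), b))
Function('t')(x) = Rational(-1, 3) (Function('t')(x) = Mul(Rational(-1, 3), Mul(x, Pow(x, -1))) = Mul(Rational(-1, 3), 1) = Rational(-1, 3))
Mul(Add(Function('y')(-168, 94), -27114), Pow(Add(22489, Function('t')(-55)), -1)) = Mul(Add(Add(Pow(-168, 2), Mul(Rational(1, 115), 94)), -27114), Pow(Add(22489, Rational(-1, 3)), -1)) = Mul(Add(Add(28224, Rational(94, 115)), -27114), Pow(Rational(67466, 3), -1)) = Mul(Add(Rational(3245854, 115), -27114), Rational(3, 67466)) = Mul(Rational(127744, 115), Rational(3, 67466)) = Rational(191616, 3879295)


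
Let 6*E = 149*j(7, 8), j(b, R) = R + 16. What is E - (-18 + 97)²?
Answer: -5645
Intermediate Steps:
j(b, R) = 16 + R
E = 596 (E = (149*(16 + 8))/6 = (149*24)/6 = (⅙)*3576 = 596)
E - (-18 + 97)² = 596 - (-18 + 97)² = 596 - 1*79² = 596 - 1*6241 = 596 - 6241 = -5645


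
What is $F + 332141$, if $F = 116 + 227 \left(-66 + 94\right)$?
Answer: $338613$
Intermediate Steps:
$F = 6472$ ($F = 116 + 227 \cdot 28 = 116 + 6356 = 6472$)
$F + 332141 = 6472 + 332141 = 338613$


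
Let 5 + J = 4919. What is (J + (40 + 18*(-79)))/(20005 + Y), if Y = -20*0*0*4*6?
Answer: 3532/20005 ≈ 0.17656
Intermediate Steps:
J = 4914 (J = -5 + 4919 = 4914)
Y = 0 (Y = -0*4*6 = -20*0*6 = 0*6 = 0)
(J + (40 + 18*(-79)))/(20005 + Y) = (4914 + (40 + 18*(-79)))/(20005 + 0) = (4914 + (40 - 1422))/20005 = (4914 - 1382)*(1/20005) = 3532*(1/20005) = 3532/20005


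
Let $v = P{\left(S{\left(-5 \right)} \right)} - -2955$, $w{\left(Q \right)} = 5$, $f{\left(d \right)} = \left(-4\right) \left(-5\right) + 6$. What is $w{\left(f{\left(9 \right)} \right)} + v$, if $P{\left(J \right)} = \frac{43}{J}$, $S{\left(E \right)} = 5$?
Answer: $\frac{14843}{5} \approx 2968.6$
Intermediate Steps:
$f{\left(d \right)} = 26$ ($f{\left(d \right)} = 20 + 6 = 26$)
$v = \frac{14818}{5}$ ($v = \frac{43}{5} - -2955 = 43 \cdot \frac{1}{5} + 2955 = \frac{43}{5} + 2955 = \frac{14818}{5} \approx 2963.6$)
$w{\left(f{\left(9 \right)} \right)} + v = 5 + \frac{14818}{5} = \frac{14843}{5}$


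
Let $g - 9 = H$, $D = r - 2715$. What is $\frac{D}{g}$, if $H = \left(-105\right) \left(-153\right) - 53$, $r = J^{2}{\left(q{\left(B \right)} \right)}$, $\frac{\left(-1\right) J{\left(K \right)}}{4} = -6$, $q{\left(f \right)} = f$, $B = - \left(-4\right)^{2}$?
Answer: $- \frac{2139}{16021} \approx -0.13351$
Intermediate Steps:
$B = -16$ ($B = \left(-1\right) 16 = -16$)
$J{\left(K \right)} = 24$ ($J{\left(K \right)} = \left(-4\right) \left(-6\right) = 24$)
$r = 576$ ($r = 24^{2} = 576$)
$D = -2139$ ($D = 576 - 2715 = -2139$)
$H = 16012$ ($H = 16065 - 53 = 16012$)
$g = 16021$ ($g = 9 + 16012 = 16021$)
$\frac{D}{g} = - \frac{2139}{16021}$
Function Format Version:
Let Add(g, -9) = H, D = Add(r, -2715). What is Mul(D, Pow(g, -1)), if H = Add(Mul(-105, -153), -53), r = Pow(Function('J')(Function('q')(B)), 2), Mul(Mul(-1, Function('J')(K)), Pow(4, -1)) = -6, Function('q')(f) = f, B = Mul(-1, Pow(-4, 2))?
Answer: Rational(-2139, 16021) ≈ -0.13351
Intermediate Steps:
B = -16 (B = Mul(-1, 16) = -16)
Function('J')(K) = 24 (Function('J')(K) = Mul(-4, -6) = 24)
r = 576 (r = Pow(24, 2) = 576)
D = -2139 (D = Add(576, -2715) = -2139)
H = 16012 (H = Add(16065, -53) = 16012)
g = 16021 (g = Add(9, 16012) = 16021)
Mul(D, Pow(g, -1)) = Mul(-2139, Pow(16021, -1)) = Mul(-2139, Rational(1, 16021)) = Rational(-2139, 16021)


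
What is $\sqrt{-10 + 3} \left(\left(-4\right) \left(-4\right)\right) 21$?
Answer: $336 i \sqrt{7} \approx 888.97 i$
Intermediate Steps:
$\sqrt{-10 + 3} \left(\left(-4\right) \left(-4\right)\right) 21 = \sqrt{-7} \cdot 16 \cdot 21 = i \sqrt{7} \cdot 16 \cdot 21 = 16 i \sqrt{7} \cdot 21 = 336 i \sqrt{7}$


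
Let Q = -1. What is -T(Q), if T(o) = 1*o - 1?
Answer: 2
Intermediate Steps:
T(o) = -1 + o (T(o) = o - 1 = -1 + o)
-T(Q) = -(-1 - 1) = -1*(-2) = 2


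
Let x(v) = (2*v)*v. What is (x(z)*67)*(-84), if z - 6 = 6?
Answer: -1620864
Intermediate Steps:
z = 12 (z = 6 + 6 = 12)
x(v) = 2*v²
(x(z)*67)*(-84) = ((2*12²)*67)*(-84) = ((2*144)*67)*(-84) = (288*67)*(-84) = 19296*(-84) = -1620864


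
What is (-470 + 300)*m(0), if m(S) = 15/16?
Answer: -1275/8 ≈ -159.38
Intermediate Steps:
m(S) = 15/16 (m(S) = 15*(1/16) = 15/16)
(-470 + 300)*m(0) = (-470 + 300)*(15/16) = -170*15/16 = -1275/8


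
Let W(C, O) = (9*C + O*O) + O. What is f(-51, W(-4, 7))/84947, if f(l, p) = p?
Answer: 20/84947 ≈ 0.00023544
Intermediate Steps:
W(C, O) = O + O² + 9*C (W(C, O) = (9*C + O²) + O = (O² + 9*C) + O = O + O² + 9*C)
f(-51, W(-4, 7))/84947 = (7 + 7² + 9*(-4))/84947 = (7 + 49 - 36)*(1/84947) = 20*(1/84947) = 20/84947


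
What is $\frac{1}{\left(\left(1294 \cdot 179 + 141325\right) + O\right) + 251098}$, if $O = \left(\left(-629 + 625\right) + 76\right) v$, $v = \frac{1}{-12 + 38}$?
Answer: $\frac{13}{8112673} \approx 1.6024 \cdot 10^{-6}$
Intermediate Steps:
$v = \frac{1}{26} \approx 0.038462$
$O = \frac{36}{13}$ ($O = \left(\left(-629 + 625\right) + 76\right) \frac{1}{26} = \left(-4 + 76\right) \frac{1}{26} = 72 \cdot \frac{1}{26} = \frac{36}{13} \approx 2.7692$)
$\frac{1}{\left(\left(1294 \cdot 179 + 141325\right) + O\right) + 251098} = \frac{1}{\left(\left(1294 \cdot 179 + 141325\right) + \frac{36}{13}\right) + 251098} = \frac{1}{\left(\left(231626 + 141325\right) + \frac{36}{13}\right) + 251098} = \frac{1}{\left(372951 + \frac{36}{13}\right) + 251098} = \frac{1}{\frac{4848399}{13} + 251098} = \frac{1}{\frac{8112673}{13}} = \frac{13}{8112673}$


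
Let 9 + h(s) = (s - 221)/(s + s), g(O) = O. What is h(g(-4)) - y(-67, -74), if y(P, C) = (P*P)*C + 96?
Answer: 2656873/8 ≈ 3.3211e+5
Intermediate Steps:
y(P, C) = 96 + C*P² (y(P, C) = P²*C + 96 = C*P² + 96 = 96 + C*P²)
h(s) = -9 + (-221 + s)/(2*s) (h(s) = -9 + (s - 221)/(s + s) = -9 + (-221 + s)/((2*s)) = -9 + (-221 + s)*(1/(2*s)) = -9 + (-221 + s)/(2*s))
h(g(-4)) - y(-67, -74) = (17/2)*(-13 - 1*(-4))/(-4) - (96 - 74*(-67)²) = (17/2)*(-¼)*(-13 + 4) - (96 - 74*4489) = (17/2)*(-¼)*(-9) - (96 - 332186) = 153/8 - 1*(-332090) = 153/8 + 332090 = 2656873/8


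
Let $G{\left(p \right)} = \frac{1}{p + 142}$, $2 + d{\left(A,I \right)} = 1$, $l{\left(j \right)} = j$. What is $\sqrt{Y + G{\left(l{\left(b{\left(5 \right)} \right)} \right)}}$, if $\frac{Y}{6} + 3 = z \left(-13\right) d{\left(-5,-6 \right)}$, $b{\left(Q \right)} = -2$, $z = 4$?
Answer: $\frac{\sqrt{1440635}}{70} \approx 17.147$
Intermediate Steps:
$d{\left(A,I \right)} = -1$ ($d{\left(A,I \right)} = -2 + 1 = -1$)
$G{\left(p \right)} = \frac{1}{142 + p}$
$Y = 294$ ($Y = -18 + 6 \cdot 4 \left(-13\right) \left(-1\right) = -18 + 6 \left(\left(-52\right) \left(-1\right)\right) = -18 + 6 \cdot 52 = -18 + 312 = 294$)
$\sqrt{Y + G{\left(l{\left(b{\left(5 \right)} \right)} \right)}} = \sqrt{294 + \frac{1}{142 - 2}} = \sqrt{294 + \frac{1}{140}} = \sqrt{\frac{41161}{140}} = \frac{\sqrt{1440635}}{70}$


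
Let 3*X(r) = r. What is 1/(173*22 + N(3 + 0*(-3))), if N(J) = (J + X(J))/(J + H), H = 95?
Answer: 49/186496 ≈ 0.00026274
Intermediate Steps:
X(r) = r/3
N(J) = 4*J/(3*(95 + J)) (N(J) = (J + J/3)/(J + 95) = (4*J/3)/(95 + J) = 4*J/(3*(95 + J)))
1/(173*22 + N(3 + 0*(-3))) = 1/(173*22 + 4*(3 + 0*(-3))/(3*(95 + (3 + 0*(-3))))) = 1/(3806 + 4*(3 + 0)/(3*(95 + (3 + 0)))) = 1/(3806 + (4/3)*3/(95 + 3)) = 1/(3806 + (4/3)*3/98) = 1/(3806 + (4/3)*3*(1/98)) = 1/(3806 + 2/49) = 1/(186496/49) = 49/186496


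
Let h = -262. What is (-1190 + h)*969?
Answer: -1406988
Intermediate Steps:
(-1190 + h)*969 = (-1190 - 262)*969 = -1452*969 = -1406988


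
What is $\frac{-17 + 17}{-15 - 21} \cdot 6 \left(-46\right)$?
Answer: $0$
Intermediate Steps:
$\frac{-17 + 17}{-15 - 21} \cdot 6 \left(-46\right) = \frac{0}{-36} \cdot 6 \left(-46\right) = 0 \left(- \frac{1}{36}\right) 6 \left(-46\right) = 0 \cdot 6 \left(-46\right) = 0 \left(-46\right) = 0$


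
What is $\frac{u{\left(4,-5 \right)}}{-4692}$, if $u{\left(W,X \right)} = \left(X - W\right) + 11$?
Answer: $- \frac{1}{2346} \approx -0.00042626$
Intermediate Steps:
$u{\left(W,X \right)} = 11 + X - W$
$\frac{u{\left(4,-5 \right)}}{-4692} = \frac{11 - 5 - 4}{-4692} = \left(11 - 5 - 4\right) \left(- \frac{1}{4692}\right) = 2 \left(- \frac{1}{4692}\right) = - \frac{1}{2346}$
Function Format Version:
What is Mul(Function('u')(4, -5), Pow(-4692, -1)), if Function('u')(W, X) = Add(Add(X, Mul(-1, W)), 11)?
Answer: Rational(-1, 2346) ≈ -0.00042626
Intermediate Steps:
Function('u')(W, X) = Add(11, X, Mul(-1, W))
Mul(Function('u')(4, -5), Pow(-4692, -1)) = Mul(Add(11, -5, Mul(-1, 4)), Pow(-4692, -1)) = Mul(Add(11, -5, -4), Rational(-1, 4692)) = Mul(2, Rational(-1, 4692)) = Rational(-1, 2346)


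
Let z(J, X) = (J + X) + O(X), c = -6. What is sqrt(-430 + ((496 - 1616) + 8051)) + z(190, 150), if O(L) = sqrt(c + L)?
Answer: 352 + sqrt(6501) ≈ 432.63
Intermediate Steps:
O(L) = sqrt(-6 + L)
z(J, X) = J + X + sqrt(-6 + X) (z(J, X) = (J + X) + sqrt(-6 + X) = J + X + sqrt(-6 + X))
sqrt(-430 + ((496 - 1616) + 8051)) + z(190, 150) = sqrt(-430 + ((496 - 1616) + 8051)) + (190 + 150 + sqrt(-6 + 150)) = sqrt(-430 + (-1120 + 8051)) + (190 + 150 + sqrt(144)) = sqrt(-430 + 6931) + (190 + 150 + 12) = sqrt(6501) + 352 = 352 + sqrt(6501)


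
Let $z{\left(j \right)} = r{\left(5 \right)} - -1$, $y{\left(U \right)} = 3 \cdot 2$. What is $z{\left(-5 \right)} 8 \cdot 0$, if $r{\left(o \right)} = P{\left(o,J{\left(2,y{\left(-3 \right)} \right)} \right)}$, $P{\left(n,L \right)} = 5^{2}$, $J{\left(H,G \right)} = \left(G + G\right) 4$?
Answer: $0$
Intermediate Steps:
$y{\left(U \right)} = 6$
$J{\left(H,G \right)} = 8 G$ ($J{\left(H,G \right)} = 2 G 4 = 8 G$)
$P{\left(n,L \right)} = 25$
$r{\left(o \right)} = 25$
$z{\left(j \right)} = 26$ ($z{\left(j \right)} = 25 - -1 = 25 + 1 = 26$)
$z{\left(-5 \right)} 8 \cdot 0 = 26 \cdot 8 \cdot 0 = 208 \cdot 0 = 0$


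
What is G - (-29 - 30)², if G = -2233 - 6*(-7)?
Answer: -5672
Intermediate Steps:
G = -2191 (G = -2233 + 42 = -2191)
G - (-29 - 30)² = -2191 - (-29 - 30)² = -2191 - 1*(-59)² = -2191 - 1*3481 = -2191 - 3481 = -5672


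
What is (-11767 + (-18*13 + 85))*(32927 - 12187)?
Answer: -247137840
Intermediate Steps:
(-11767 + (-18*13 + 85))*(32927 - 12187) = (-11767 + (-234 + 85))*20740 = (-11767 - 149)*20740 = -11916*20740 = -247137840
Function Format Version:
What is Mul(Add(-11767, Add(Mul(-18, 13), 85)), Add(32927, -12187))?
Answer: -247137840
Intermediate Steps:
Mul(Add(-11767, Add(Mul(-18, 13), 85)), Add(32927, -12187)) = Mul(Add(-11767, Add(-234, 85)), 20740) = Mul(Add(-11767, -149), 20740) = Mul(-11916, 20740) = -247137840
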